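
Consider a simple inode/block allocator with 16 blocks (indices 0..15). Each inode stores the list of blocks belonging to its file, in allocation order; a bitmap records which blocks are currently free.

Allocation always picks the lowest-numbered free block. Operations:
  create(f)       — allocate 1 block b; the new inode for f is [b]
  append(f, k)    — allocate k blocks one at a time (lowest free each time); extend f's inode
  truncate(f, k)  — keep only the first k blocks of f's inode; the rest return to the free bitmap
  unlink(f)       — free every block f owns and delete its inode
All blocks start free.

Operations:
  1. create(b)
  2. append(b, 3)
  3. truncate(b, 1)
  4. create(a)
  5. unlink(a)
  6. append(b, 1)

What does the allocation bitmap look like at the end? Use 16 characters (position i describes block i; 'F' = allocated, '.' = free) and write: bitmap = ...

after create(b) → b:[0]  free=[F...............]
after append(b, 3) → b:[0, 1, 2, 3]  free=[FFFF............]
after truncate(b, 1) → b:[0]  free=[F...............]
after create(a) → a:[1], b:[0]  free=[FF..............]
after unlink(a) → b:[0]  free=[F...............]
after append(b, 1) → b:[0, 1]  free=[FF..............]

bitmap = FF..............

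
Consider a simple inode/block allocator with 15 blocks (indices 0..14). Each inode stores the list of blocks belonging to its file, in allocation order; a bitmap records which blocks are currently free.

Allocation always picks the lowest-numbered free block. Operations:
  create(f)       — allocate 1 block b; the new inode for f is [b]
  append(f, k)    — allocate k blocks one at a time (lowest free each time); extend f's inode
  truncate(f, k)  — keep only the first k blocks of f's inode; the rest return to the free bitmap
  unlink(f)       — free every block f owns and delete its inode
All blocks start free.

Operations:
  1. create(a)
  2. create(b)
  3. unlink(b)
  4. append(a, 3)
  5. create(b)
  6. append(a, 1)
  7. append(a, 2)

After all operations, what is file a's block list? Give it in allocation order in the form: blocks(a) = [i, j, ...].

blocks(a) = [0, 1, 2, 3, 5, 6, 7]

[1] create(a) — a=0 (map F..............)
[2] create(b) — a=0 b=1 (map FF.............)
[3] unlink(b) — a=0 (map F..............)
[4] append(a, 3) — a=0,1,2,3 (map FFFF...........)
[5] create(b) — a=0,1,2,3 b=4 (map FFFFF..........)
[6] append(a, 1) — a=0,1,2,3,5 b=4 (map FFFFFF.........)
[7] append(a, 2) — a=0,1,2,3,5,6,7 b=4 (map FFFFFFFF.......)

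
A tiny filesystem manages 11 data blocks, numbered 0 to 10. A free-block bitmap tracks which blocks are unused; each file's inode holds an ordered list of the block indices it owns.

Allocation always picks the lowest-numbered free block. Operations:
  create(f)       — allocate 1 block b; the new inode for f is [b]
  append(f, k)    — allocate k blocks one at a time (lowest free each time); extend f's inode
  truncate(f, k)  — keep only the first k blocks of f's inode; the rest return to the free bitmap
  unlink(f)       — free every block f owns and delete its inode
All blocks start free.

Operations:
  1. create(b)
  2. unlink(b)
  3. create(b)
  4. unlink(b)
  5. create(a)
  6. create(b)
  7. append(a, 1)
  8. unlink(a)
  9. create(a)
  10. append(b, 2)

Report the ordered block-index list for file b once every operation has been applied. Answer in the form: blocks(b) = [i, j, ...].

  1. create(b)  ⇒  F..........  {b→[0]}
  2. unlink(b)  ⇒  ...........  {}
  3. create(b)  ⇒  F..........  {b→[0]}
  4. unlink(b)  ⇒  ...........  {}
  5. create(a)  ⇒  F..........  {a→[0]}
  6. create(b)  ⇒  FF.........  {a→[0]; b→[1]}
  7. append(a, 1)  ⇒  FFF........  {a→[0, 2]; b→[1]}
  8. unlink(a)  ⇒  .F.........  {b→[1]}
  9. create(a)  ⇒  FF.........  {a→[0]; b→[1]}
  10. append(b, 2)  ⇒  FFFF.......  {a→[0]; b→[1, 2, 3]}

blocks(b) = [1, 2, 3]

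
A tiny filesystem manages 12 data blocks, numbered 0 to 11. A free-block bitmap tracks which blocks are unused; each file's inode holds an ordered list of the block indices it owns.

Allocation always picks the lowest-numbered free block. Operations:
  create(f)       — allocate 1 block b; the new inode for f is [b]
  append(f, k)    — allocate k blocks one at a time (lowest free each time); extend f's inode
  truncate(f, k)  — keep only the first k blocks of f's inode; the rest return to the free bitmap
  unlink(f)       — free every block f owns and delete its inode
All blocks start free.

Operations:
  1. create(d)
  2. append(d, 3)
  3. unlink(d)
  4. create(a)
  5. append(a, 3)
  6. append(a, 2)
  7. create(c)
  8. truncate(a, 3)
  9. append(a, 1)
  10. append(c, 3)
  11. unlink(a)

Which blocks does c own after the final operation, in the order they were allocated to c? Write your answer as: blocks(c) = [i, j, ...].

  1. create(d)  ⇒  F...........  {d→[0]}
  2. append(d, 3)  ⇒  FFFF........  {d→[0, 1, 2, 3]}
  3. unlink(d)  ⇒  ............  {}
  4. create(a)  ⇒  F...........  {a→[0]}
  5. append(a, 3)  ⇒  FFFF........  {a→[0, 1, 2, 3]}
  6. append(a, 2)  ⇒  FFFFFF......  {a→[0, 1, 2, 3, 4, 5]}
  7. create(c)  ⇒  FFFFFFF.....  {a→[0, 1, 2, 3, 4, 5]; c→[6]}
  8. truncate(a, 3)  ⇒  FFF...F.....  {a→[0, 1, 2]; c→[6]}
  9. append(a, 1)  ⇒  FFFF..F.....  {a→[0, 1, 2, 3]; c→[6]}
  10. append(c, 3)  ⇒  FFFFFFFF....  {a→[0, 1, 2, 3]; c→[6, 4, 5, 7]}
  11. unlink(a)  ⇒  ....FFFF....  {c→[6, 4, 5, 7]}

blocks(c) = [6, 4, 5, 7]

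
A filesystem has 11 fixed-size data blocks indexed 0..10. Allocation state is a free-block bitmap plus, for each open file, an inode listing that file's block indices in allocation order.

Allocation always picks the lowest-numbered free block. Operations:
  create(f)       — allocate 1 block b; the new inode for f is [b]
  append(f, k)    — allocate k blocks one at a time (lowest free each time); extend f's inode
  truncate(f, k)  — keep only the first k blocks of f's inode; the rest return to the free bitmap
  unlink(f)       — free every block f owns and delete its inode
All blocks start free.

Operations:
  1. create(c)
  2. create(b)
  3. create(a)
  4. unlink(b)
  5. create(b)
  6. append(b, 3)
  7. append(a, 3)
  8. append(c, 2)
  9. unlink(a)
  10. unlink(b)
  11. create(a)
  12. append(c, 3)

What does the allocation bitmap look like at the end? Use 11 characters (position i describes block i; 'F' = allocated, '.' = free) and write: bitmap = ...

create(c): bitmap=F.......... | c=[0]
create(b): bitmap=FF......... | b=[1] c=[0]
create(a): bitmap=FFF........ | a=[2] b=[1] c=[0]
unlink(b): bitmap=F.F........ | a=[2] c=[0]
create(b): bitmap=FFF........ | a=[2] b=[1] c=[0]
append(b, 3): bitmap=FFFFFF..... | a=[2] b=[1, 3, 4, 5] c=[0]
append(a, 3): bitmap=FFFFFFFFF.. | a=[2, 6, 7, 8] b=[1, 3, 4, 5] c=[0]
append(c, 2): bitmap=FFFFFFFFFFF | a=[2, 6, 7, 8] b=[1, 3, 4, 5] c=[0, 9, 10]
unlink(a): bitmap=FF.FFF...FF | b=[1, 3, 4, 5] c=[0, 9, 10]
unlink(b): bitmap=F........FF | c=[0, 9, 10]
create(a): bitmap=FF.......FF | a=[1] c=[0, 9, 10]
append(c, 3): bitmap=FFFFF....FF | a=[1] c=[0, 9, 10, 2, 3, 4]

bitmap = FFFFF....FF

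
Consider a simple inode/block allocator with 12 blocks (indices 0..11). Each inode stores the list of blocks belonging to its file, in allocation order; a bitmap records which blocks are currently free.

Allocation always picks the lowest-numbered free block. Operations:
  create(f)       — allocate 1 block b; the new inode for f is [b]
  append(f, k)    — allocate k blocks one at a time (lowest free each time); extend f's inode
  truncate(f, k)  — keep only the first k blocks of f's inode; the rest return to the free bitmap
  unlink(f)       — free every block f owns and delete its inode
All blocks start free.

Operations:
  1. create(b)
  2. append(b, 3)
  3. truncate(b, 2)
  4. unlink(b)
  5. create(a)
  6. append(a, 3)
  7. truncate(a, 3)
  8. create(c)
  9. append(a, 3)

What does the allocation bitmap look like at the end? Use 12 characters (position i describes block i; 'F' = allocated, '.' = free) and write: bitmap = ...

bitmap = FFFFFFF.....

create(b): bitmap=F........... | b=[0]
append(b, 3): bitmap=FFFF........ | b=[0, 1, 2, 3]
truncate(b, 2): bitmap=FF.......... | b=[0, 1]
unlink(b): bitmap=............ | 
create(a): bitmap=F........... | a=[0]
append(a, 3): bitmap=FFFF........ | a=[0, 1, 2, 3]
truncate(a, 3): bitmap=FFF......... | a=[0, 1, 2]
create(c): bitmap=FFFF........ | a=[0, 1, 2] c=[3]
append(a, 3): bitmap=FFFFFFF..... | a=[0, 1, 2, 4, 5, 6] c=[3]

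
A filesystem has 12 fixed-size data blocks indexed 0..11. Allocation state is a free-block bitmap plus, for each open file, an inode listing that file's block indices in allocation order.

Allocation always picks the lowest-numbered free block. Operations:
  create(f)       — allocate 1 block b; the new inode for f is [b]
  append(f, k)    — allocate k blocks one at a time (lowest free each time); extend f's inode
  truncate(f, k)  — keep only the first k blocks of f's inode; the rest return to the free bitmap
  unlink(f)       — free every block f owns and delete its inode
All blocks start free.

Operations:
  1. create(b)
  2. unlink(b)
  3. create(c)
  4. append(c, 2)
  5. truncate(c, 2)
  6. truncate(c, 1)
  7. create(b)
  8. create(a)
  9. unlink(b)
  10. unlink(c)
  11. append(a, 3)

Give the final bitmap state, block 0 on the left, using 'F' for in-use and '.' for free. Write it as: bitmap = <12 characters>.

bitmap = FFFF........

after create(b) → b:[0]  free=[F...........]
after unlink(b) →   free=[............]
after create(c) → c:[0]  free=[F...........]
after append(c, 2) → c:[0, 1, 2]  free=[FFF.........]
after truncate(c, 2) → c:[0, 1]  free=[FF..........]
after truncate(c, 1) → c:[0]  free=[F...........]
after create(b) → b:[1], c:[0]  free=[FF..........]
after create(a) → a:[2], b:[1], c:[0]  free=[FFF.........]
after unlink(b) → a:[2], c:[0]  free=[F.F.........]
after unlink(c) → a:[2]  free=[..F.........]
after append(a, 3) → a:[2, 0, 1, 3]  free=[FFFF........]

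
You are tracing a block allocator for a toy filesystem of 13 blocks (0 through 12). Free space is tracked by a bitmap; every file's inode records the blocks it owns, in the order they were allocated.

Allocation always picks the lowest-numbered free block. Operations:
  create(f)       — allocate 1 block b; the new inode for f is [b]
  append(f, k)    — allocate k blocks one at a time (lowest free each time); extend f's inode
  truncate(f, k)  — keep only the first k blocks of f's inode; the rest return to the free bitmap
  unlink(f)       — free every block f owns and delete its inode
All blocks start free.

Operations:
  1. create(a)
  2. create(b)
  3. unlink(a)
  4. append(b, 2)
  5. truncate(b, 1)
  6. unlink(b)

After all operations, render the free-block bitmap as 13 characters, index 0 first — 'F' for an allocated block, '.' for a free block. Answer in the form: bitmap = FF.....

bitmap = .............

create(a): bitmap=F............ | a=[0]
create(b): bitmap=FF........... | a=[0] b=[1]
unlink(a): bitmap=.F........... | b=[1]
append(b, 2): bitmap=FFF.......... | b=[1, 0, 2]
truncate(b, 1): bitmap=.F........... | b=[1]
unlink(b): bitmap=............. | 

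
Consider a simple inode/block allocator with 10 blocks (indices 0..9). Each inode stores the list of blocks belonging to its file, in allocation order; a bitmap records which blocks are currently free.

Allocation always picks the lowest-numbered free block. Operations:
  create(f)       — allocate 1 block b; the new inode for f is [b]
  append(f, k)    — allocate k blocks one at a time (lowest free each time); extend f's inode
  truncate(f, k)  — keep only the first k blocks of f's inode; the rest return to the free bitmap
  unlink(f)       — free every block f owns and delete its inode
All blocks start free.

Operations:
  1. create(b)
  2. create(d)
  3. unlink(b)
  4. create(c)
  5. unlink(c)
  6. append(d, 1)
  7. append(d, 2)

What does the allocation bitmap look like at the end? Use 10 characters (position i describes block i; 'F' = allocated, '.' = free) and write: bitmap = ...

bitmap = FFFF......

create(b): bitmap=F......... | b=[0]
create(d): bitmap=FF........ | b=[0] d=[1]
unlink(b): bitmap=.F........ | d=[1]
create(c): bitmap=FF........ | c=[0] d=[1]
unlink(c): bitmap=.F........ | d=[1]
append(d, 1): bitmap=FF........ | d=[1, 0]
append(d, 2): bitmap=FFFF...... | d=[1, 0, 2, 3]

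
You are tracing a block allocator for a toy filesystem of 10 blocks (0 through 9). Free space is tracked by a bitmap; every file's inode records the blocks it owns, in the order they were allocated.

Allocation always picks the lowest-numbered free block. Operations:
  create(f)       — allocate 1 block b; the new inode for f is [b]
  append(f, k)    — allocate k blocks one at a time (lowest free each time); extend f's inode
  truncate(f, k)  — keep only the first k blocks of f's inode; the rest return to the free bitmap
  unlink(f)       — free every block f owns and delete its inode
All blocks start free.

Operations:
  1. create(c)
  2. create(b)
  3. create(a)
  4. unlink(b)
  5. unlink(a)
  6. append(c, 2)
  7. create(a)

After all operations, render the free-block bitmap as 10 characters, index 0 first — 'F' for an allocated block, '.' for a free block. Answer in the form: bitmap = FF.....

  1. create(c)  ⇒  F.........  {c→[0]}
  2. create(b)  ⇒  FF........  {b→[1]; c→[0]}
  3. create(a)  ⇒  FFF.......  {a→[2]; b→[1]; c→[0]}
  4. unlink(b)  ⇒  F.F.......  {a→[2]; c→[0]}
  5. unlink(a)  ⇒  F.........  {c→[0]}
  6. append(c, 2)  ⇒  FFF.......  {c→[0, 1, 2]}
  7. create(a)  ⇒  FFFF......  {a→[3]; c→[0, 1, 2]}

bitmap = FFFF......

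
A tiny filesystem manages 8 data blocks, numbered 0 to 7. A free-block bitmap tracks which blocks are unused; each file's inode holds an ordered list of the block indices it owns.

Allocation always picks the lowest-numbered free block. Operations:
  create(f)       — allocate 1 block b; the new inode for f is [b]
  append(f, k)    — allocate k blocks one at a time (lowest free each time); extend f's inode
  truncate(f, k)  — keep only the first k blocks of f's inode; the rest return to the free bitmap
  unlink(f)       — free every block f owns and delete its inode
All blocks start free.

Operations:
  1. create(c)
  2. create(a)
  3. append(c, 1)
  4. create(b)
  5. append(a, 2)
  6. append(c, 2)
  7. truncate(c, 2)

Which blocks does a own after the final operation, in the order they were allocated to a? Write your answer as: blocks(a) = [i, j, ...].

[1] create(c) — c=0 (map F.......)
[2] create(a) — a=1 c=0 (map FF......)
[3] append(c, 1) — a=1 c=0,2 (map FFF.....)
[4] create(b) — a=1 b=3 c=0,2 (map FFFF....)
[5] append(a, 2) — a=1,4,5 b=3 c=0,2 (map FFFFFF..)
[6] append(c, 2) — a=1,4,5 b=3 c=0,2,6,7 (map FFFFFFFF)
[7] truncate(c, 2) — a=1,4,5 b=3 c=0,2 (map FFFFFF..)

blocks(a) = [1, 4, 5]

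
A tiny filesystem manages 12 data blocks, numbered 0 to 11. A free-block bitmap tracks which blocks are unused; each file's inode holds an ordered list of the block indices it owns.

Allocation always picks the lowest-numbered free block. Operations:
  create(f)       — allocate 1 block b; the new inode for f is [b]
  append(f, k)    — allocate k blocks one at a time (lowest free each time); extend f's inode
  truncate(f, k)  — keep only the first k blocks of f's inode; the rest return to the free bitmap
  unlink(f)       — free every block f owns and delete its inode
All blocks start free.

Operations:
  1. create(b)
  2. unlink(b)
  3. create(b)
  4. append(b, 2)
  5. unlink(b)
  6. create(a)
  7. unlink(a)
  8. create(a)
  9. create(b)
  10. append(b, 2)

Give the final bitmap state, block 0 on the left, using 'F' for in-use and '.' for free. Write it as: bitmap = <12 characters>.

after create(b) → b:[0]  free=[F...........]
after unlink(b) →   free=[............]
after create(b) → b:[0]  free=[F...........]
after append(b, 2) → b:[0, 1, 2]  free=[FFF.........]
after unlink(b) →   free=[............]
after create(a) → a:[0]  free=[F...........]
after unlink(a) →   free=[............]
after create(a) → a:[0]  free=[F...........]
after create(b) → a:[0], b:[1]  free=[FF..........]
after append(b, 2) → a:[0], b:[1, 2, 3]  free=[FFFF........]

bitmap = FFFF........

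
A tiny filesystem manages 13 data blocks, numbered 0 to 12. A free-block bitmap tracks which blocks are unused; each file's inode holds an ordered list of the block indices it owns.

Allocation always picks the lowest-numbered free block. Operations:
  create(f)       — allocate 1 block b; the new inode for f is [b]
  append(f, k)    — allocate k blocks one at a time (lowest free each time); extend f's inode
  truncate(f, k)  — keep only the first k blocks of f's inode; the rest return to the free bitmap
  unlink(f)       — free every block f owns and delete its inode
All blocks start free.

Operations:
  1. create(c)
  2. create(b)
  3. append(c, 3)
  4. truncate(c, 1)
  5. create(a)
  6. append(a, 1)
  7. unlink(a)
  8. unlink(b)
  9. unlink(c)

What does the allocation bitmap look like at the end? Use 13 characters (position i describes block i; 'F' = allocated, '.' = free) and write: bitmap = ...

create(c): bitmap=F............ | c=[0]
create(b): bitmap=FF........... | b=[1] c=[0]
append(c, 3): bitmap=FFFFF........ | b=[1] c=[0, 2, 3, 4]
truncate(c, 1): bitmap=FF........... | b=[1] c=[0]
create(a): bitmap=FFF.......... | a=[2] b=[1] c=[0]
append(a, 1): bitmap=FFFF......... | a=[2, 3] b=[1] c=[0]
unlink(a): bitmap=FF........... | b=[1] c=[0]
unlink(b): bitmap=F............ | c=[0]
unlink(c): bitmap=............. | 

bitmap = .............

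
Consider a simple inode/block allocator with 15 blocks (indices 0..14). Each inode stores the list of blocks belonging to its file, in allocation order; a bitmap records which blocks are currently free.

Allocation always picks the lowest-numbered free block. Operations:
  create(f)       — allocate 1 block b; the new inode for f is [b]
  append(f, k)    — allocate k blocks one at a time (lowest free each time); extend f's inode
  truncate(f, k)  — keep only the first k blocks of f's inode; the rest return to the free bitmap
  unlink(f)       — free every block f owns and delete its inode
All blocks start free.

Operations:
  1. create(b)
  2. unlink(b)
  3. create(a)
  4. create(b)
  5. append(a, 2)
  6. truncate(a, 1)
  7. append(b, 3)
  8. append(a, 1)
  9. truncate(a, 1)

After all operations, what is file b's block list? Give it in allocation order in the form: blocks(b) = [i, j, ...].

blocks(b) = [1, 2, 3, 4]

after create(b) → b:[0]  free=[F..............]
after unlink(b) →   free=[...............]
after create(a) → a:[0]  free=[F..............]
after create(b) → a:[0], b:[1]  free=[FF.............]
after append(a, 2) → a:[0, 2, 3], b:[1]  free=[FFFF...........]
after truncate(a, 1) → a:[0], b:[1]  free=[FF.............]
after append(b, 3) → a:[0], b:[1, 2, 3, 4]  free=[FFFFF..........]
after append(a, 1) → a:[0, 5], b:[1, 2, 3, 4]  free=[FFFFFF.........]
after truncate(a, 1) → a:[0], b:[1, 2, 3, 4]  free=[FFFFF..........]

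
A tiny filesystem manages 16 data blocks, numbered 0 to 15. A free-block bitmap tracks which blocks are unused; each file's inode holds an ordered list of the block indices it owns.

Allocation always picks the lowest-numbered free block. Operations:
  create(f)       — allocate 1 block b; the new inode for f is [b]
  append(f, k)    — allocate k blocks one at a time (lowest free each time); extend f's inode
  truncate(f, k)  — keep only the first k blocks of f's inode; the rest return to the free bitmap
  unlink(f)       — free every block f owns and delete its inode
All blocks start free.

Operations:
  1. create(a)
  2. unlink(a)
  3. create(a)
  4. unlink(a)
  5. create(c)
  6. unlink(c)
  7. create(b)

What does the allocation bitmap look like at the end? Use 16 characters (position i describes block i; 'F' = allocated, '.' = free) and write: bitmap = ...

  1. create(a)  ⇒  F...............  {a→[0]}
  2. unlink(a)  ⇒  ................  {}
  3. create(a)  ⇒  F...............  {a→[0]}
  4. unlink(a)  ⇒  ................  {}
  5. create(c)  ⇒  F...............  {c→[0]}
  6. unlink(c)  ⇒  ................  {}
  7. create(b)  ⇒  F...............  {b→[0]}

bitmap = F...............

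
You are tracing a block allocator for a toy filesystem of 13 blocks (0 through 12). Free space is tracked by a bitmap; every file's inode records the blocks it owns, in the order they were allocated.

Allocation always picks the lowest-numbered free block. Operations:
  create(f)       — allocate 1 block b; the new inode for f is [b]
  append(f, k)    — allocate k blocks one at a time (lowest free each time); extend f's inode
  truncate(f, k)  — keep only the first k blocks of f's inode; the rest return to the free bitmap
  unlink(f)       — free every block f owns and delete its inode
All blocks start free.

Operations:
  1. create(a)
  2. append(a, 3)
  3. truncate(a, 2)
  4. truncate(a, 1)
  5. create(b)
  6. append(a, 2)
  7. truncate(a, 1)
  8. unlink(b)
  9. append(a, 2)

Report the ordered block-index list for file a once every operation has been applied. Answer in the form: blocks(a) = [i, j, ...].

blocks(a) = [0, 1, 2]

after create(a) → a:[0]  free=[F............]
after append(a, 3) → a:[0, 1, 2, 3]  free=[FFFF.........]
after truncate(a, 2) → a:[0, 1]  free=[FF...........]
after truncate(a, 1) → a:[0]  free=[F............]
after create(b) → a:[0], b:[1]  free=[FF...........]
after append(a, 2) → a:[0, 2, 3], b:[1]  free=[FFFF.........]
after truncate(a, 1) → a:[0], b:[1]  free=[FF...........]
after unlink(b) → a:[0]  free=[F............]
after append(a, 2) → a:[0, 1, 2]  free=[FFF..........]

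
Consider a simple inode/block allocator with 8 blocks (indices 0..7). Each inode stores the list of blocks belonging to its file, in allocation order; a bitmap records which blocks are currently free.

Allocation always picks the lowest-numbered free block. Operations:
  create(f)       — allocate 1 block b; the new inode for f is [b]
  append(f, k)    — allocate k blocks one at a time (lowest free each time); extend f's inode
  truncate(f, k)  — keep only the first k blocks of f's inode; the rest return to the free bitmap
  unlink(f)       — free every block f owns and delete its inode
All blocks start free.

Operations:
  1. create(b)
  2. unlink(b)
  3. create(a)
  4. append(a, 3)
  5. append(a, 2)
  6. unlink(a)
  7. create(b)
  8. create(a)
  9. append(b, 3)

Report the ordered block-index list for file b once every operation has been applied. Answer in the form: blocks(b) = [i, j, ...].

[1] create(b) — b=0 (map F.......)
[2] unlink(b) —  (map ........)
[3] create(a) — a=0 (map F.......)
[4] append(a, 3) — a=0,1,2,3 (map FFFF....)
[5] append(a, 2) — a=0,1,2,3,4,5 (map FFFFFF..)
[6] unlink(a) —  (map ........)
[7] create(b) — b=0 (map F.......)
[8] create(a) — a=1 b=0 (map FF......)
[9] append(b, 3) — a=1 b=0,2,3,4 (map FFFFF...)

blocks(b) = [0, 2, 3, 4]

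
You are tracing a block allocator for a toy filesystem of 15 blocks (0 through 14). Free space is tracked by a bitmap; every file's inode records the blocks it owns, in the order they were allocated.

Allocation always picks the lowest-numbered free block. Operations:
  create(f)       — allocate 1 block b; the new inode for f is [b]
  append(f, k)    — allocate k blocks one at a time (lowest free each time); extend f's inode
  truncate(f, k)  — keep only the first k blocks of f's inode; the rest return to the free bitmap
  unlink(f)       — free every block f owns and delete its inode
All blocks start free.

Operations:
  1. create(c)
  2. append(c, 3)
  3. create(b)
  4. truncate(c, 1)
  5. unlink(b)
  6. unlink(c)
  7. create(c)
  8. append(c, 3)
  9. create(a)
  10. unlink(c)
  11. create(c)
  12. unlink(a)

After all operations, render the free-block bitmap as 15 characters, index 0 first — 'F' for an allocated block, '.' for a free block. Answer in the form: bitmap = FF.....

after create(c) → c:[0]  free=[F..............]
after append(c, 3) → c:[0, 1, 2, 3]  free=[FFFF...........]
after create(b) → b:[4], c:[0, 1, 2, 3]  free=[FFFFF..........]
after truncate(c, 1) → b:[4], c:[0]  free=[F...F..........]
after unlink(b) → c:[0]  free=[F..............]
after unlink(c) →   free=[...............]
after create(c) → c:[0]  free=[F..............]
after append(c, 3) → c:[0, 1, 2, 3]  free=[FFFF...........]
after create(a) → a:[4], c:[0, 1, 2, 3]  free=[FFFFF..........]
after unlink(c) → a:[4]  free=[....F..........]
after create(c) → a:[4], c:[0]  free=[F...F..........]
after unlink(a) → c:[0]  free=[F..............]

bitmap = F..............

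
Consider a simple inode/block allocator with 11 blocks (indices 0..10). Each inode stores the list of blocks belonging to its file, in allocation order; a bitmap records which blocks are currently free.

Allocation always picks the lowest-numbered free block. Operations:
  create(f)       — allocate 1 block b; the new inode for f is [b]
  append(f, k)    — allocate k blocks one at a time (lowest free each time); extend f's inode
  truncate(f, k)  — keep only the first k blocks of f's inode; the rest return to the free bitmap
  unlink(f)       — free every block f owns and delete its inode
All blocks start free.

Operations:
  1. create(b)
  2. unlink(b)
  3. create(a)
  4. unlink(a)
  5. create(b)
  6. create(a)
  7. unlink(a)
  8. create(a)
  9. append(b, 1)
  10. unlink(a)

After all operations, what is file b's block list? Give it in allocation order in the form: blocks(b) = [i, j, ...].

  1. create(b)  ⇒  F..........  {b→[0]}
  2. unlink(b)  ⇒  ...........  {}
  3. create(a)  ⇒  F..........  {a→[0]}
  4. unlink(a)  ⇒  ...........  {}
  5. create(b)  ⇒  F..........  {b→[0]}
  6. create(a)  ⇒  FF.........  {a→[1]; b→[0]}
  7. unlink(a)  ⇒  F..........  {b→[0]}
  8. create(a)  ⇒  FF.........  {a→[1]; b→[0]}
  9. append(b, 1)  ⇒  FFF........  {a→[1]; b→[0, 2]}
  10. unlink(a)  ⇒  F.F........  {b→[0, 2]}

blocks(b) = [0, 2]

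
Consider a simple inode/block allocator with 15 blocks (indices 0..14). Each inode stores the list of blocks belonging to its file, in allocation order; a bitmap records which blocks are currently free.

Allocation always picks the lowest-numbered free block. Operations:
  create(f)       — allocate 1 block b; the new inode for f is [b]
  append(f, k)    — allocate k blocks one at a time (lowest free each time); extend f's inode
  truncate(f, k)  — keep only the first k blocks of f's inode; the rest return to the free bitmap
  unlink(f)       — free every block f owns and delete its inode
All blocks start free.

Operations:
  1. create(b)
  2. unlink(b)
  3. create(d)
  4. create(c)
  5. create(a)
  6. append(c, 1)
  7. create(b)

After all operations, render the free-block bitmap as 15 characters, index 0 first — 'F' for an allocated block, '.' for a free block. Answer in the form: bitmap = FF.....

bitmap = FFFFF..........

  1. create(b)  ⇒  F..............  {b→[0]}
  2. unlink(b)  ⇒  ...............  {}
  3. create(d)  ⇒  F..............  {d→[0]}
  4. create(c)  ⇒  FF.............  {c→[1]; d→[0]}
  5. create(a)  ⇒  FFF............  {a→[2]; c→[1]; d→[0]}
  6. append(c, 1)  ⇒  FFFF...........  {a→[2]; c→[1, 3]; d→[0]}
  7. create(b)  ⇒  FFFFF..........  {a→[2]; b→[4]; c→[1, 3]; d→[0]}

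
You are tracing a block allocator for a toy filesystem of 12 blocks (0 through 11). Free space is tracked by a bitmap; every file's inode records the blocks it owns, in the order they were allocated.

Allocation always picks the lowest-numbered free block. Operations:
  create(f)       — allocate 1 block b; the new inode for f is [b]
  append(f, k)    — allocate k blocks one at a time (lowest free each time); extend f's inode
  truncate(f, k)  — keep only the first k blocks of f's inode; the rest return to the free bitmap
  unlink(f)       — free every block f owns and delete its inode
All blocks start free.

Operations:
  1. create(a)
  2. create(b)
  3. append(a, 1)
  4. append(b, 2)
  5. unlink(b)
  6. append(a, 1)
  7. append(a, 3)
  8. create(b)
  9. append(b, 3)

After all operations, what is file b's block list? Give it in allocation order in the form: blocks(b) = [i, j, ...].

blocks(b) = [6, 7, 8, 9]

create(a): bitmap=F........... | a=[0]
create(b): bitmap=FF.......... | a=[0] b=[1]
append(a, 1): bitmap=FFF......... | a=[0, 2] b=[1]
append(b, 2): bitmap=FFFFF....... | a=[0, 2] b=[1, 3, 4]
unlink(b): bitmap=F.F......... | a=[0, 2]
append(a, 1): bitmap=FFF......... | a=[0, 2, 1]
append(a, 3): bitmap=FFFFFF...... | a=[0, 2, 1, 3, 4, 5]
create(b): bitmap=FFFFFFF..... | a=[0, 2, 1, 3, 4, 5] b=[6]
append(b, 3): bitmap=FFFFFFFFFF.. | a=[0, 2, 1, 3, 4, 5] b=[6, 7, 8, 9]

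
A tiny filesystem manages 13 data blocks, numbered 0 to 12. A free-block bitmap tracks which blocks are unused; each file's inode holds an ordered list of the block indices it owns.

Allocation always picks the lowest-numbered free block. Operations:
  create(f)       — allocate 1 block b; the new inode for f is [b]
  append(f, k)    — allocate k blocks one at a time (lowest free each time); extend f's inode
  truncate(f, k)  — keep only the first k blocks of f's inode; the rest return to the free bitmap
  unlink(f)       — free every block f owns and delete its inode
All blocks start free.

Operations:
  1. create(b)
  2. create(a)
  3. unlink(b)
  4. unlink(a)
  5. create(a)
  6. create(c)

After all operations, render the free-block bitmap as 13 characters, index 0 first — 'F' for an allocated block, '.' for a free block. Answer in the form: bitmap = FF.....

  1. create(b)  ⇒  F............  {b→[0]}
  2. create(a)  ⇒  FF...........  {a→[1]; b→[0]}
  3. unlink(b)  ⇒  .F...........  {a→[1]}
  4. unlink(a)  ⇒  .............  {}
  5. create(a)  ⇒  F............  {a→[0]}
  6. create(c)  ⇒  FF...........  {a→[0]; c→[1]}

bitmap = FF...........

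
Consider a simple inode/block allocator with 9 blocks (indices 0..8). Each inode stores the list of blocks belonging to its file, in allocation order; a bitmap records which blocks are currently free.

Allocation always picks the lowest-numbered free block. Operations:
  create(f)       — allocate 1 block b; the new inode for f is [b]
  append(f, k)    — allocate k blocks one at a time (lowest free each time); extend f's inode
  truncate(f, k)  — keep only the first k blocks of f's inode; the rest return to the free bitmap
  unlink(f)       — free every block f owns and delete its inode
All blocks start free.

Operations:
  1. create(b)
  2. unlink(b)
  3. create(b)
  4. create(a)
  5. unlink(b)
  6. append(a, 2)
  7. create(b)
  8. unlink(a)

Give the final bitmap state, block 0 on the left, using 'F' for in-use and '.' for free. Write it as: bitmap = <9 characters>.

  1. create(b)  ⇒  F........  {b→[0]}
  2. unlink(b)  ⇒  .........  {}
  3. create(b)  ⇒  F........  {b→[0]}
  4. create(a)  ⇒  FF.......  {a→[1]; b→[0]}
  5. unlink(b)  ⇒  .F.......  {a→[1]}
  6. append(a, 2)  ⇒  FFF......  {a→[1, 0, 2]}
  7. create(b)  ⇒  FFFF.....  {a→[1, 0, 2]; b→[3]}
  8. unlink(a)  ⇒  ...F.....  {b→[3]}

bitmap = ...F.....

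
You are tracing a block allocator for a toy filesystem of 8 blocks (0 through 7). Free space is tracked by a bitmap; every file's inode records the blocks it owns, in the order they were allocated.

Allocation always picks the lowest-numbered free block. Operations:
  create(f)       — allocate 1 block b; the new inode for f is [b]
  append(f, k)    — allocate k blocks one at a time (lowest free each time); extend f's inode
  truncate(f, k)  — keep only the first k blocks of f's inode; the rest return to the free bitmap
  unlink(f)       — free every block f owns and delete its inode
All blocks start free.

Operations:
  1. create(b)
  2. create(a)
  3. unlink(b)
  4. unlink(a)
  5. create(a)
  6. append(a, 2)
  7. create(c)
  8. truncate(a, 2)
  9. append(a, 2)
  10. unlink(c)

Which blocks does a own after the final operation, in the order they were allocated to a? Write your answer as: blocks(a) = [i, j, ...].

blocks(a) = [0, 1, 2, 4]

create(b): bitmap=F....... | b=[0]
create(a): bitmap=FF...... | a=[1] b=[0]
unlink(b): bitmap=.F...... | a=[1]
unlink(a): bitmap=........ | 
create(a): bitmap=F....... | a=[0]
append(a, 2): bitmap=FFF..... | a=[0, 1, 2]
create(c): bitmap=FFFF.... | a=[0, 1, 2] c=[3]
truncate(a, 2): bitmap=FF.F.... | a=[0, 1] c=[3]
append(a, 2): bitmap=FFFFF... | a=[0, 1, 2, 4] c=[3]
unlink(c): bitmap=FFF.F... | a=[0, 1, 2, 4]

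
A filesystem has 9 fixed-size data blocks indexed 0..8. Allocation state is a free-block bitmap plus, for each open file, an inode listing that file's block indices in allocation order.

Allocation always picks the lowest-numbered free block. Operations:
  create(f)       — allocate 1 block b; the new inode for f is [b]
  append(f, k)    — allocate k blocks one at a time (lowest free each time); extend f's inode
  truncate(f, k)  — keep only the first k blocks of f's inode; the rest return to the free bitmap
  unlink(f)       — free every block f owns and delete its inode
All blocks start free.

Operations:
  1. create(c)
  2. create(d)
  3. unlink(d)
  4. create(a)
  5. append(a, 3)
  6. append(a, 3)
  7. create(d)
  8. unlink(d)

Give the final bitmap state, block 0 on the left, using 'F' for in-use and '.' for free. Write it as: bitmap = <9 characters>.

bitmap = FFFFFFFF.

[1] create(c) — c=0 (map F........)
[2] create(d) — c=0 d=1 (map FF.......)
[3] unlink(d) — c=0 (map F........)
[4] create(a) — a=1 c=0 (map FF.......)
[5] append(a, 3) — a=1,2,3,4 c=0 (map FFFFF....)
[6] append(a, 3) — a=1,2,3,4,5,6,7 c=0 (map FFFFFFFF.)
[7] create(d) — a=1,2,3,4,5,6,7 c=0 d=8 (map FFFFFFFFF)
[8] unlink(d) — a=1,2,3,4,5,6,7 c=0 (map FFFFFFFF.)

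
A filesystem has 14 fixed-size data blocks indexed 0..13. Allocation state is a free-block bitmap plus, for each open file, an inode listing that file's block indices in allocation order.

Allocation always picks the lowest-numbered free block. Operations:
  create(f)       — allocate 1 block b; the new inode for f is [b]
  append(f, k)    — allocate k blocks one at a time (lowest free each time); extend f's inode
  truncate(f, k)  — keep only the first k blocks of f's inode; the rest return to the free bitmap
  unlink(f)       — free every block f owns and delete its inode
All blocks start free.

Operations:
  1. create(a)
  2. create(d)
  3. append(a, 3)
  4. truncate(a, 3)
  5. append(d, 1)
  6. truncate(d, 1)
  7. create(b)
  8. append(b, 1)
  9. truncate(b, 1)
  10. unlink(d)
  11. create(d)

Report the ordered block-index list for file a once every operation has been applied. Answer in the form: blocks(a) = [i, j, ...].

blocks(a) = [0, 2, 3]

[1] create(a) — a=0 (map F.............)
[2] create(d) — a=0 d=1 (map FF............)
[3] append(a, 3) — a=0,2,3,4 d=1 (map FFFFF.........)
[4] truncate(a, 3) — a=0,2,3 d=1 (map FFFF..........)
[5] append(d, 1) — a=0,2,3 d=1,4 (map FFFFF.........)
[6] truncate(d, 1) — a=0,2,3 d=1 (map FFFF..........)
[7] create(b) — a=0,2,3 b=4 d=1 (map FFFFF.........)
[8] append(b, 1) — a=0,2,3 b=4,5 d=1 (map FFFFFF........)
[9] truncate(b, 1) — a=0,2,3 b=4 d=1 (map FFFFF.........)
[10] unlink(d) — a=0,2,3 b=4 (map F.FFF.........)
[11] create(d) — a=0,2,3 b=4 d=1 (map FFFFF.........)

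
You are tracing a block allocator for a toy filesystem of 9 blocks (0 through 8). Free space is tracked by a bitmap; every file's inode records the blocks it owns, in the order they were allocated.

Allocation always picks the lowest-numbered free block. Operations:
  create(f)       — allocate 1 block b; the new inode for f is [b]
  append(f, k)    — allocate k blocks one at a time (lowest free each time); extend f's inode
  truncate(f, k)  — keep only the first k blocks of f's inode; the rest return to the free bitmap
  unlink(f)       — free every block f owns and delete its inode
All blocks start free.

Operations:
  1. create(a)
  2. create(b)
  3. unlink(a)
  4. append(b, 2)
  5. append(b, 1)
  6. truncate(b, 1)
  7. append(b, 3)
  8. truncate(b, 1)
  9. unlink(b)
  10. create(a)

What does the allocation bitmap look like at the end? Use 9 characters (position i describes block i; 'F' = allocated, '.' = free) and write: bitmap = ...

  1. create(a)  ⇒  F........  {a→[0]}
  2. create(b)  ⇒  FF.......  {a→[0]; b→[1]}
  3. unlink(a)  ⇒  .F.......  {b→[1]}
  4. append(b, 2)  ⇒  FFF......  {b→[1, 0, 2]}
  5. append(b, 1)  ⇒  FFFF.....  {b→[1, 0, 2, 3]}
  6. truncate(b, 1)  ⇒  .F.......  {b→[1]}
  7. append(b, 3)  ⇒  FFFF.....  {b→[1, 0, 2, 3]}
  8. truncate(b, 1)  ⇒  .F.......  {b→[1]}
  9. unlink(b)  ⇒  .........  {}
  10. create(a)  ⇒  F........  {a→[0]}

bitmap = F........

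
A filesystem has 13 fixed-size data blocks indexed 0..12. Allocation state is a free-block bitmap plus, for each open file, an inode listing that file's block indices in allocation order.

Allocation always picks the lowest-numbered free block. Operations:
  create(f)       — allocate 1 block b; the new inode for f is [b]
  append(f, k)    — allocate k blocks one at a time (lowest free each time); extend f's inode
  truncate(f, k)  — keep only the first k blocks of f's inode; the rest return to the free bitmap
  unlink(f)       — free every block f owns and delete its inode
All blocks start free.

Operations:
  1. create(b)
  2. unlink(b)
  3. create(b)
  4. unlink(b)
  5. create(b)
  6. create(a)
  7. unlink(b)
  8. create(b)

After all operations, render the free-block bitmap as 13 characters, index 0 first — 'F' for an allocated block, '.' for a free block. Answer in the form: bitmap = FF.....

after create(b) → b:[0]  free=[F............]
after unlink(b) →   free=[.............]
after create(b) → b:[0]  free=[F............]
after unlink(b) →   free=[.............]
after create(b) → b:[0]  free=[F............]
after create(a) → a:[1], b:[0]  free=[FF...........]
after unlink(b) → a:[1]  free=[.F...........]
after create(b) → a:[1], b:[0]  free=[FF...........]

bitmap = FF...........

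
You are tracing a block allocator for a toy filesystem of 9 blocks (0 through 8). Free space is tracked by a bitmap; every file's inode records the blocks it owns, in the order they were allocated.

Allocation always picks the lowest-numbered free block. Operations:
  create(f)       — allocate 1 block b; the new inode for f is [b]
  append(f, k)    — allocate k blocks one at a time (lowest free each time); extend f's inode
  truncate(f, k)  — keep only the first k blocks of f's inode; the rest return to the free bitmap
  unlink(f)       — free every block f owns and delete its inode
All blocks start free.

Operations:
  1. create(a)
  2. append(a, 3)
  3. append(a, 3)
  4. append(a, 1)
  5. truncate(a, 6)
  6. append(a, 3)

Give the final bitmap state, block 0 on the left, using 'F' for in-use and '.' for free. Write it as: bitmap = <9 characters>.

after create(a) → a:[0]  free=[F........]
after append(a, 3) → a:[0, 1, 2, 3]  free=[FFFF.....]
after append(a, 3) → a:[0, 1, 2, 3, 4, 5, 6]  free=[FFFFFFF..]
after append(a, 1) → a:[0, 1, 2, 3, 4, 5, 6, 7]  free=[FFFFFFFF.]
after truncate(a, 6) → a:[0, 1, 2, 3, 4, 5]  free=[FFFFFF...]
after append(a, 3) → a:[0, 1, 2, 3, 4, 5, 6, 7, 8]  free=[FFFFFFFFF]

bitmap = FFFFFFFFF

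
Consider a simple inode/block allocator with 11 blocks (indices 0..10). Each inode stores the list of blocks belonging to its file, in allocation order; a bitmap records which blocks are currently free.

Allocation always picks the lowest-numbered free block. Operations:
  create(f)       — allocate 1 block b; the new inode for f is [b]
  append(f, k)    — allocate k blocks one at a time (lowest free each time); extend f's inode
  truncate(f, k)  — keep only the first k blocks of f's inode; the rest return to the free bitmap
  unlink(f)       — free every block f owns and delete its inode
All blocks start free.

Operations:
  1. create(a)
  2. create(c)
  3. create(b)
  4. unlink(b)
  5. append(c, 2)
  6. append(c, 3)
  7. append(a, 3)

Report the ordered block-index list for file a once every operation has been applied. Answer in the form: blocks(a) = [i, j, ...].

create(a): bitmap=F.......... | a=[0]
create(c): bitmap=FF......... | a=[0] c=[1]
create(b): bitmap=FFF........ | a=[0] b=[2] c=[1]
unlink(b): bitmap=FF......... | a=[0] c=[1]
append(c, 2): bitmap=FFFF....... | a=[0] c=[1, 2, 3]
append(c, 3): bitmap=FFFFFFF.... | a=[0] c=[1, 2, 3, 4, 5, 6]
append(a, 3): bitmap=FFFFFFFFFF. | a=[0, 7, 8, 9] c=[1, 2, 3, 4, 5, 6]

blocks(a) = [0, 7, 8, 9]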